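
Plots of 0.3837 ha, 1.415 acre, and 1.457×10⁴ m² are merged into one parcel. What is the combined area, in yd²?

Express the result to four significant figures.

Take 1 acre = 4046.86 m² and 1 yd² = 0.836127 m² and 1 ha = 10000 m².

0.3837 ha × 10000 = 3837 m²
1.415 acre × 4046.86 = 5726.31 m²
1.457×10⁴ m² (already m²)
Combined: 3837 + 5726.31 + 14570 = 24133.3 m²
In yd²: 24133.3 / 0.836127 = 28863.2 yd²

2.886×10⁴ yd²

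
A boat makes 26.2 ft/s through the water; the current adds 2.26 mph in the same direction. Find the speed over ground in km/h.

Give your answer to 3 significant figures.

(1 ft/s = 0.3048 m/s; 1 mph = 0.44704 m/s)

26.2 ft/s × 0.3048 → 7.98576 m/s
2.26 mph × 0.44704 → 1.01031 m/s
Sum: 7.98576 + 1.01031 = 8.99607 m/s
In km/h: 8.99607 / (1/3.6) = 32.3859 km/h

32.4 km/h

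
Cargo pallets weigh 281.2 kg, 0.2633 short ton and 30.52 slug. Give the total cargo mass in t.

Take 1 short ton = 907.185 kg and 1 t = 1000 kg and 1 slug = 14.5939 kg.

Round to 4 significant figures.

281.2 kg (already kg)
0.2633 short ton × 907.185 = 238.862 kg
30.52 slug × 14.5939 = 445.406 kg
Combined: 281.2 + 238.862 + 445.406 = 965.468 kg
In t: 965.468 / 1000 = 0.965468 t

0.9655 t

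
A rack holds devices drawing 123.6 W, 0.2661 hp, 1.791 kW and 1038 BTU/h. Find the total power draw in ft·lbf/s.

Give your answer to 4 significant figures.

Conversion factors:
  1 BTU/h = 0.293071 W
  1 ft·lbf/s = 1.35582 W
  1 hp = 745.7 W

123.6 W (already W)
0.2661 hp × 745.7 → 198.431 W
1.791 kW × 1000 → 1791 W
1038 BTU/h × 0.293071 → 304.208 W
Sum: 123.6 + 198.431 + 1791 + 304.208 = 2417.24 W
In ft·lbf/s: 2417.24 / 1.35582 = 1782.86 ft·lbf/s

1783 ft·lbf/s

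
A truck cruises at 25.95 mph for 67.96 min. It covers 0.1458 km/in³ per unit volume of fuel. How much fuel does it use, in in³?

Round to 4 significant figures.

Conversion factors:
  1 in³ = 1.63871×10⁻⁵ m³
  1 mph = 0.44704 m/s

25.95 mph → 11.6007 m/s
67.96 min → 4077.6 s
d = v × t = 11.6007 × 4077.6 = 47303 m
0.1458 km/in³ → 8.89724×10⁶ m/m³
V = d / (distance per unit fuel) = 47303 / 8.89724×10⁶ = 0.00531659 m³
In in³: 0.00531659 / 1.63871×10⁻⁵ = 324.438 in³

324.4 in³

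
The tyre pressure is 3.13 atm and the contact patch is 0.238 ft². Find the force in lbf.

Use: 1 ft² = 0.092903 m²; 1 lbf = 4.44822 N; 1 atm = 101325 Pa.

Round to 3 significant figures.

1580 lbf

3.13 atm × 101325 → 317147 Pa
0.238 ft² × 0.092903 → 0.0221109 m²
F = P × A = 317147 Pa × 0.0221109 m² = 7012.41 N
7012.41 N ÷ (4.44822 N/lbf) = 1576.45 lbf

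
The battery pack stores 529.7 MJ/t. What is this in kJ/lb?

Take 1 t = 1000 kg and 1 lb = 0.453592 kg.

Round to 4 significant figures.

529.7 MJ/t × 1000000 J/MJ ÷ 1000 kg/t = 529700 J/kg
529700 J/kg ÷ 1000 J/kJ × 0.453592 kg/lb = 240.268 kJ/lb

240.3 kJ/lb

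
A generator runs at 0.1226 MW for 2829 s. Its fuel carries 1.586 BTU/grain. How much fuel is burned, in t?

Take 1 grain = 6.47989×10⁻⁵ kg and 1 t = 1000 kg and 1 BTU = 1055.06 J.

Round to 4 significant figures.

0.1226 MW → 122600 W
E = P × t = 122600 × 2829 = 3.46835×10⁸ J
1.586 BTU/grain → 2.58234×10⁷ J/kg
m = E / e_s = 3.46835×10⁸ / 2.58234×10⁷ = 13.431 kg
In t: 13.431 / 1000 = 0.013431 t

0.01343 t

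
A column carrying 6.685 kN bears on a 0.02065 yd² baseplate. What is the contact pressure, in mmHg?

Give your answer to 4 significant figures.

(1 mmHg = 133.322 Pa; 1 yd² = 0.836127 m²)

6.685 kN × 1000 → 6685 N
0.02065 yd² × 0.836127 → 0.017266 m²
P = F / A = 6685 N / 0.017266 m² = 387177 Pa
387177 Pa ÷ (133.322 Pa/mmHg) = 2904.07 mmHg

2904 mmHg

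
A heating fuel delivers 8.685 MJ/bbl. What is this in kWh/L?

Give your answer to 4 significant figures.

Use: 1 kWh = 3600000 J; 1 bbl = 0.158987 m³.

0.01517 kWh/L

8.685 MJ/bbl × 1000000 J/MJ ÷ 0.158987 m³/bbl = 5.46271×10⁷ J/m³
5.46271×10⁷ J/m³ ÷ 3600000 J/kWh × 0.001 m³/L = 0.0151742 kWh/L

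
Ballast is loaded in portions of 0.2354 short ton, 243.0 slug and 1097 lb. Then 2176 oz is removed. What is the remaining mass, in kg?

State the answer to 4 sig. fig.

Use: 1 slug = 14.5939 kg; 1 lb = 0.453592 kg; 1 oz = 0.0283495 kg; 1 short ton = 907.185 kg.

0.2354 short ton × 907.185 → 213.551 kg
243.0 slug × 14.5939 → 3546.32 kg
1097 lb × 0.453592 → 497.59 kg
2176 oz × 0.0283495 → 61.6885 kg
Result: 213.551 + 3546.32 + 497.59 − 61.6885 = 4195.77 kg

4196 kg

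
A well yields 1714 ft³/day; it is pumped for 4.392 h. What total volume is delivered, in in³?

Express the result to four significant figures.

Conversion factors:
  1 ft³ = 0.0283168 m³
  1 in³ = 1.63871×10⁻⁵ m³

5.420×10⁵ in³

1714 ft³/day → 5.61748×10⁻⁴ m³/s
4.392 h → 15811.2 s
V = Q × t = 5.61748×10⁻⁴ × 15811.2 = 8.88191 m³
In in³: 8.88191 / 1.63871×10⁻⁵ = 542006 in³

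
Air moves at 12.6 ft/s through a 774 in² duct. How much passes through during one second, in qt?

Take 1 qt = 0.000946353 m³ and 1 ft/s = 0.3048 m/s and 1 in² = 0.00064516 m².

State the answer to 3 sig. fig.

12.6 ft/s × 0.3048 → 3.84048 m/s
774 in² × 0.00064516 → 0.499354 m²
V = v × A × t = 3.84048 m/s × 0.499354 m² × 1 s = 1.91776 m³
1.91776 m³ ÷ (0.000946353 m³/qt) = 2026.47 qt

2030 qt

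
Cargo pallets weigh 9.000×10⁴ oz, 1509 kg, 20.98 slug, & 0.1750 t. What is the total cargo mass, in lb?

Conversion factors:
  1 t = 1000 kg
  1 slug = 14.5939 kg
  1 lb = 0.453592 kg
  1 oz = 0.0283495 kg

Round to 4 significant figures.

1.001×10⁴ lb

9.000×10⁴ oz × 0.0283495 = 2551.46 kg
1509 kg (already kg)
20.98 slug × 14.5939 = 306.18 kg
0.1750 t × 1000 = 175 kg
Combined: 2551.46 + 1509 + 306.18 + 175 = 4541.64 kg
In lb: 4541.64 / 0.453592 = 10012.6 lb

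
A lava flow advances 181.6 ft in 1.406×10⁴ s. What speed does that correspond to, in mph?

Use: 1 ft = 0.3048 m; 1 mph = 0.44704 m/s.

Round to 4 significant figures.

181.6 ft × 0.3048 = 55.3517 m
v = d / t = 55.3517 m / 14060 s = 0.00393682 m/s
0.00393682 m/s ÷ (0.44704 m/s/mph) = 0.00880642 mph

0.008806 mph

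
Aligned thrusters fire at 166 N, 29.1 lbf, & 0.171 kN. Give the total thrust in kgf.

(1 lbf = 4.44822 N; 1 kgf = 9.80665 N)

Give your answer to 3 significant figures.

47.6 kgf

166 N (already N)
29.1 lbf × 4.44822 = 129.443 N
0.171 kN × 1000 = 171 N
Combined: 166 + 129.443 + 171 = 466.443 N
In kgf: 466.443 / 9.80665 = 47.5639 kgf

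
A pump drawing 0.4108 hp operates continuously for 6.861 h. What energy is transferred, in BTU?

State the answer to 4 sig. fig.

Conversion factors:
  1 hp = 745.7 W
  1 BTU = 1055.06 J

0.4108 hp × 745.7 → 306.334 W
6.861 h × 3600 → 24699.6 s
E = P × t = 306.334 W × 24699.6 s = 7.56633×10⁶ J
7.56633×10⁶ J ÷ (1055.06 J/BTU) = 7171.47 BTU

7171 BTU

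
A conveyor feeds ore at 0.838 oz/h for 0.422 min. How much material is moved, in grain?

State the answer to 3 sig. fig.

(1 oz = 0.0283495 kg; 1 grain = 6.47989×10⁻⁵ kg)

2.58 grain

0.838 oz/h → 6.59913×10⁻⁶ kg/s
0.422 min → 25.32 s
m = ṁ × t = 6.59913×10⁻⁶ × 25.32 = 1.6709×10⁻⁴ kg
In grain: 1.6709×10⁻⁴ / 6.47989×10⁻⁵ = 2.57859 grain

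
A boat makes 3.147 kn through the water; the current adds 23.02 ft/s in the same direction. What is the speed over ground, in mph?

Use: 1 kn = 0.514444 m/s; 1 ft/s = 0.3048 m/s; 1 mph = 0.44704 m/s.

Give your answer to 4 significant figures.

19.32 mph

3.147 kn × 0.514444 → 1.61896 m/s
23.02 ft/s × 0.3048 → 7.0165 m/s
Sum: 1.61896 + 7.0165 = 8.63546 m/s
In mph: 8.63546 / 0.44704 = 19.317 mph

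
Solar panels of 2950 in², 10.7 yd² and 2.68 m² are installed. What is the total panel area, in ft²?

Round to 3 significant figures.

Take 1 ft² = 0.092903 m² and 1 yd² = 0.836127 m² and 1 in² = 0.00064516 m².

146 ft²

2950 in² × 0.00064516 → 1.90322 m²
10.7 yd² × 0.836127 → 8.94656 m²
2.68 m² (already m²)
Sum: 1.90322 + 8.94656 + 2.68 = 13.5298 m²
In ft²: 13.5298 / 0.092903 = 145.634 ft²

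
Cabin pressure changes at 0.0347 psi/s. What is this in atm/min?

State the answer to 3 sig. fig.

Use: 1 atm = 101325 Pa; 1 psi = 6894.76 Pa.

0.142 atm/min

0.0347 psi/s × 6894.76 Pa/psi = 239.248 Pa/s
239.248 Pa/s ÷ 101325 Pa/atm × 60 s/min = 0.141672 atm/min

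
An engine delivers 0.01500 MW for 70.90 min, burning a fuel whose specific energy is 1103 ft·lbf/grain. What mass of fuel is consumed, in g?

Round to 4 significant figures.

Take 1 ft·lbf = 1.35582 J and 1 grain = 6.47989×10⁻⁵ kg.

2765 g

0.01500 MW → 15000 W
70.90 min → 4254 s
E = P × t = 15000 × 4254 = 6.381×10⁷ J
1103 ft·lbf/grain → 2.30786×10⁷ J/kg
m = E / e_s = 6.381×10⁷ / 2.30786×10⁷ = 2.7649 kg
In g: 2.7649 / 0.001 = 2764.9 g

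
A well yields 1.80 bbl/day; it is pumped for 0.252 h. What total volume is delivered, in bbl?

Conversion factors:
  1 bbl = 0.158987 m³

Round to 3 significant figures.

0.0189 bbl

1.80 bbl/day → 3.31223×10⁻⁶ m³/s
0.252 h → 907.2 s
V = Q × t = 3.31223×10⁻⁶ × 907.2 = 0.00300486 m³
In bbl: 0.00300486 / 0.158987 = 0.0189 bbl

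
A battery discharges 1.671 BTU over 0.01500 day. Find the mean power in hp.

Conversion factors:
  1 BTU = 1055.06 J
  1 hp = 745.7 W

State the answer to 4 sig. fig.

1.671 BTU × 1055.06 → 1763.01 J
0.01500 day × 86400 → 1296 s
P = E / t = 1763.01 J / 1296 s = 1.36035 W
1.36035 W ÷ (745.7 W/hp) = 0.00182426 hp

0.001824 hp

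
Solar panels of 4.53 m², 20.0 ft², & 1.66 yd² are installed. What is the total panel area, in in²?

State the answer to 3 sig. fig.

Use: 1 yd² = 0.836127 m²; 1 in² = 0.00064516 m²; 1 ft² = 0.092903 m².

4.53 m² (already m²)
20.0 ft² × 0.092903 = 1.85806 m²
1.66 yd² × 0.836127 = 1.38797 m²
Combined: 4.53 + 1.85806 + 1.38797 = 7.77603 m²
In in²: 7.77603 / 0.00064516 = 12052.9 in²

1.21×10⁴ in²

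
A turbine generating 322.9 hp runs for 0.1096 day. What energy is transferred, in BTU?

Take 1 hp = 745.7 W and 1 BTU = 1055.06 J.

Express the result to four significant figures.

2.161×10⁶ BTU

322.9 hp × 745.7 → 240787 W
0.1096 day × 86400 → 9469.44 s
E = P × t = 240787 W × 9469.44 s = 2.28012×10⁹ J
2.28012×10⁹ J ÷ (1055.06 J/BTU) = 2.16113×10⁶ BTU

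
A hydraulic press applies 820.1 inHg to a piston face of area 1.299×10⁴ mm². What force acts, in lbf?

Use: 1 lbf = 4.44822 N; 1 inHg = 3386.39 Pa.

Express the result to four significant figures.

820.1 inHg × 3386.39 → 2.77718×10⁶ Pa
1.299×10⁴ mm² × 10⁻⁶ → 0.01299 m²
F = P × A = 2.77718×10⁶ Pa × 0.01299 m² = 36075.6 N
36075.6 N ÷ (4.44822 N/lbf) = 8110.12 lbf

8110 lbf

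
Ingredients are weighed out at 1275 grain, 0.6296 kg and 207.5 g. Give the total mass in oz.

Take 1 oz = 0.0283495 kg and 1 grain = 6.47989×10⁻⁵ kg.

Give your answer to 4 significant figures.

1275 grain × 6.47989×10⁻⁵ → 0.0826186 kg
0.6296 kg (already kg)
207.5 g × 0.001 → 0.2075 kg
Combined: 0.0826186 + 0.6296 + 0.2075 = 0.919719 kg
In oz: 0.919719 / 0.0283495 = 32.4422 oz

32.44 oz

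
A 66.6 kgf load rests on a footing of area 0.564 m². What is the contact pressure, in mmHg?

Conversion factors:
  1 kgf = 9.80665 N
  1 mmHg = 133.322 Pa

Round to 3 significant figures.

8.69 mmHg

66.6 kgf × 9.80665 → 653.123 N
P = F / A = 653.123 N / 0.564 m² = 1158.02 Pa
1158.02 Pa ÷ (133.322 Pa/mmHg) = 8.68589 mmHg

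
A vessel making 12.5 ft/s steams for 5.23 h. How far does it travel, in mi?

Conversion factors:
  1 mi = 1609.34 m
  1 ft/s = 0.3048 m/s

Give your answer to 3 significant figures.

12.5 ft/s × 0.3048 → 3.81 m/s
5.23 h × 3600 → 18828 s
d = v × t = 3.81 m/s × 18828 s = 71734.7 m
71734.7 m ÷ (1609.34 m/mi) = 44.574 mi

44.6 mi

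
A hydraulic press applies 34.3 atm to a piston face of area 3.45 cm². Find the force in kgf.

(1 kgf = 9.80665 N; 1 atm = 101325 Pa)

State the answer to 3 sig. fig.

122 kgf

34.3 atm × 101325 → 3.47545×10⁶ Pa
3.45 cm² × 0.0001 → 3.45×10⁻⁴ m²
F = P × A = 3.47545×10⁶ Pa × 3.45×10⁻⁴ m² = 1199.03 N
1199.03 N ÷ (9.80665 N/kgf) = 122.267 kgf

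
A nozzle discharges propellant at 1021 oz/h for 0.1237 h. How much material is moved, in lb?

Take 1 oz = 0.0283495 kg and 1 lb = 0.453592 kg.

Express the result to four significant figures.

1021 oz/h → 0.00804023 kg/s
0.1237 h → 445.32 s
m = ṁ × t = 0.00804023 × 445.32 = 3.58048 kg
In lb: 3.58048 / 0.453592 = 7.89361 lb

7.894 lb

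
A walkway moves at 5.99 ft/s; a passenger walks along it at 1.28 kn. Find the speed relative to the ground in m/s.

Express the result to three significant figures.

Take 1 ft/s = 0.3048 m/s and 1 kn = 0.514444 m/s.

2.48 m/s

5.99 ft/s × 0.3048 → 1.82575 m/s
1.28 kn × 0.514444 → 0.658488 m/s
Sum: 1.82575 + 0.658488 = 2.48424 m/s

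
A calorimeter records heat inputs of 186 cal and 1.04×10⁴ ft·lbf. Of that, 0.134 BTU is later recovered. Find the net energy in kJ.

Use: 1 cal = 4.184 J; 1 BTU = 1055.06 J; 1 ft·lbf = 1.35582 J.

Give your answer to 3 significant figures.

14.7 kJ

186 cal × 4.184 = 778.224 J
1.04×10⁴ ft·lbf × 1.35582 = 14100.5 J
0.134 BTU × 1055.06 = 141.378 J
Result: 778.224 + 14100.5 − 141.378 = 14737.3 J
In kJ: 14737.3 / 1000 = 14.7373 kJ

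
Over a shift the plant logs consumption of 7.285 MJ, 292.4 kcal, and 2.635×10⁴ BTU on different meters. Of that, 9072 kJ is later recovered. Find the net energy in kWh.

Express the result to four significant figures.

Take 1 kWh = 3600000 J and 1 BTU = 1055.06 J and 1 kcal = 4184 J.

7.285 MJ × 1000000 = 7.285×10⁶ J
292.4 kcal × 4184 = 1.2234×10⁶ J
2.635×10⁴ BTU × 1055.06 = 2.78008×10⁷ J
9072 kJ × 1000 = 9.072×10⁶ J
Sum: 7.285×10⁶ + 1.2234×10⁶ + 2.78008×10⁷ − 9.072×10⁶ = 2.72372×10⁷ J
In kWh: 2.72372×10⁷ / 3600000 = 7.56589 kWh

7.566 kWh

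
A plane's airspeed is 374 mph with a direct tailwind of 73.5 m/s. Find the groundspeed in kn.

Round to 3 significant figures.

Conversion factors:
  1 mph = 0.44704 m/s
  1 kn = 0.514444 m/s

374 mph × 0.44704 = 167.193 m/s
73.5 m/s (already m/s)
Total: 167.193 + 73.5 = 240.693 m/s
In kn: 240.693 / 0.514444 = 467.87 kn

468 kn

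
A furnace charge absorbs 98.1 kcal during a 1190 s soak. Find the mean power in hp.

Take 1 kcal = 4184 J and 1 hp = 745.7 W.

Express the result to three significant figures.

98.1 kcal × 4184 → 410450 J
P = E / t = 410450 J / 1190 s = 344.916 W
344.916 W ÷ (745.7 W/hp) = 0.46254 hp

0.463 hp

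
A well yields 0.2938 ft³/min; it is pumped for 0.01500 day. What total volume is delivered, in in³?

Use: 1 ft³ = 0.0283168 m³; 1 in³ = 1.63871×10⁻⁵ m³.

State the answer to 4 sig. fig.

1.097×10⁴ in³

0.2938 ft³/min → 1.38658×10⁻⁴ m³/s
0.01500 day → 1296 s
V = Q × t = 1.38658×10⁻⁴ × 1296 = 0.179701 m³
In in³: 0.179701 / 1.63871×10⁻⁵ = 10966 in³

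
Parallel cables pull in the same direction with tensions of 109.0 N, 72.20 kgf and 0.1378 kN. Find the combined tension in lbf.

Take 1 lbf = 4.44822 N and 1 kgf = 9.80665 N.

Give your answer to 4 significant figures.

109.0 N (already N)
72.20 kgf × 9.80665 = 708.04 N
0.1378 kN × 1000 = 137.8 N
Sum: 109 + 708.04 + 137.8 = 954.84 N
In lbf: 954.84 / 4.44822 = 214.657 lbf

214.7 lbf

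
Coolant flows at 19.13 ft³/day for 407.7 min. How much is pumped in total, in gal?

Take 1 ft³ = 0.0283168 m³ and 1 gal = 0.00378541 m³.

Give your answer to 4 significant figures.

40.52 gal

19.13 ft³/day → 6.26968×10⁻⁶ m³/s
407.7 min → 24462 s
V = Q × t = 6.26968×10⁻⁶ × 24462 = 0.153369 m³
In gal: 0.153369 / 0.00378541 = 40.5158 gal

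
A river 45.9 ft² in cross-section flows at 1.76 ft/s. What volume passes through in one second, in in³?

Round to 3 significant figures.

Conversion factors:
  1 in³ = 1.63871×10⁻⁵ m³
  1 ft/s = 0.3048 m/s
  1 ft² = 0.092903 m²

1.40×10⁵ in³

1.76 ft/s × 0.3048 = 0.536448 m/s
45.9 ft² × 0.092903 = 4.26425 m²
V = v × A × t = 0.536448 m/s × 4.26425 m² × 1 s = 2.28755 m³
2.28755 m³ ÷ (1.63871×10⁻⁵ m³/in³) = 139595 in³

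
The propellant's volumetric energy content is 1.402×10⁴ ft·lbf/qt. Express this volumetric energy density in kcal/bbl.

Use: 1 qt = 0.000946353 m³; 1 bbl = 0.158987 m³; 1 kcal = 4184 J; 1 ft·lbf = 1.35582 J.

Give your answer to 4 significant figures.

1.402×10⁴ ft·lbf/qt × 1.35582 J/ft·lbf ÷ 0.000946353 m³/qt = 2.00862×10⁷ J/m³
2.00862×10⁷ J/m³ ÷ 4184 J/kcal × 0.158987 m³/bbl = 763.252 kcal/bbl

763.3 kcal/bbl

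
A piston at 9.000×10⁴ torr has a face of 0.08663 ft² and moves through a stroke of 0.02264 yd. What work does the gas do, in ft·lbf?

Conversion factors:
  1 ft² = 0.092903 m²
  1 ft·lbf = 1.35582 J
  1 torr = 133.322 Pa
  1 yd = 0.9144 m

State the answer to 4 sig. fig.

9.000×10⁴ torr → 1.1999×10⁷ Pa
0.08663 ft² → 0.00804819 m²
F = P × A = 1.1999×10⁷ × 0.00804819 = 96570.2 N
0.02264 yd → 0.020702 m
W = F × d = 96570.2 × 0.020702 = 1999.2 J
In ft·lbf: 1999.2 / 1.35582 = 1474.53 ft·lbf

1475 ft·lbf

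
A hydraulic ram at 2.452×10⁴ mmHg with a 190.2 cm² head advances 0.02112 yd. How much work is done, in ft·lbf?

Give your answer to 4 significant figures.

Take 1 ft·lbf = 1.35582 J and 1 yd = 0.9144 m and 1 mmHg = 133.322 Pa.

885.6 ft·lbf

2.452×10⁴ mmHg → 3.26906×10⁶ Pa
190.2 cm² → 0.01902 m²
F = P × A = 3.26906×10⁶ × 0.01902 = 62177.5 N
0.02112 yd → 0.0193121 m
W = F × d = 62177.5 × 0.0193121 = 1200.78 J
In ft·lbf: 1200.78 / 1.35582 = 885.649 ft·lbf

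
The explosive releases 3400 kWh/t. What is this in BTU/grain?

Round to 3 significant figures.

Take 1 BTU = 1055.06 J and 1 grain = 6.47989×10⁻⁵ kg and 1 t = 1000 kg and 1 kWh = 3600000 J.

0.752 BTU/grain

3400 kWh/t × 3600000 J/kWh ÷ 1000 kg/t = 1.224×10⁷ J/kg
1.224×10⁷ J/kg ÷ 1055.06 J/BTU × 6.47989×10⁻⁵ kg/grain = 0.751747 BTU/grain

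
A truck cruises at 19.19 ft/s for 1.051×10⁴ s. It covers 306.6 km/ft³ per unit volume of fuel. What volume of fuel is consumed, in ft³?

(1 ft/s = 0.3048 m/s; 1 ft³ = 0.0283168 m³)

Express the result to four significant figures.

0.2005 ft³

19.19 ft/s → 5.84911 m/s
d = v × t = 5.84911 × 10510 = 61474.1 m
306.6 km/ft³ → 1.08275×10⁷ m/m³
V = d / (distance per unit fuel) = 61474.1 / 1.08275×10⁷ = 0.00567759 m³
In ft³: 0.00567759 / 0.0283168 = 0.200503 ft³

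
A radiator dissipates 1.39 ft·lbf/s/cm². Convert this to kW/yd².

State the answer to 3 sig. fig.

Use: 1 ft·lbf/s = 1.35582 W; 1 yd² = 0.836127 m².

1.39 ft·lbf/s/cm² × 1.35582 W/ft·lbf/s ÷ 0.0001 m²/cm² = 18845.9 W/m²
18845.9 W/m² ÷ 1000 W/kW × 0.836127 m²/yd² = 15.7576 kW/yd²

15.8 kW/yd²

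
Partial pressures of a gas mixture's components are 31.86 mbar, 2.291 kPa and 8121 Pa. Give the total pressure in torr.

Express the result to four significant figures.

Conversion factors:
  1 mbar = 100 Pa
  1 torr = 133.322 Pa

31.86 mbar × 100 → 3186 Pa
2.291 kPa × 1000 → 2291 Pa
8121 Pa (already Pa)
Combined: 3186 + 2291 + 8121 = 13598 Pa
In torr: 13598 / 133.322 = 101.994 torr

102.0 torr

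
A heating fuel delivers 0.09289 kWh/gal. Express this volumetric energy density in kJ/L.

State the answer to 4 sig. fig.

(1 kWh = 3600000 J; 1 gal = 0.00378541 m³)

88.34 kJ/L

0.09289 kWh/gal × 3600000 J/kWh ÷ 0.00378541 m³/gal = 8.83402×10⁷ J/m³
8.83402×10⁷ J/m³ ÷ 1000 J/kJ × 0.001 m³/L = 88.3402 kJ/L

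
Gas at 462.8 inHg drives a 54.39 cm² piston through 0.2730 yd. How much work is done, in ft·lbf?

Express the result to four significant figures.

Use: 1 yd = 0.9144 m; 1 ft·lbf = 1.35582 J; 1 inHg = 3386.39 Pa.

1569 ft·lbf

462.8 inHg → 1.56722×10⁶ Pa
54.39 cm² → 0.005439 m²
F = P × A = 1.56722×10⁶ × 0.005439 = 8524.11 N
0.2730 yd → 0.249631 m
W = F × d = 8524.11 × 0.249631 = 2127.88 J
In ft·lbf: 2127.88 / 1.35582 = 1569.44 ft·lbf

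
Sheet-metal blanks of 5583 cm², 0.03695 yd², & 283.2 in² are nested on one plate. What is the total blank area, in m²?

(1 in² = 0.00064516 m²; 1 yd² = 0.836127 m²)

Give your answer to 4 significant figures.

5583 cm² × 0.0001 = 0.5583 m²
0.03695 yd² × 0.836127 = 0.0308949 m²
283.2 in² × 0.00064516 = 0.182709 m²
Sum: 0.5583 + 0.0308949 + 0.182709 = 0.771904 m²

0.7719 m²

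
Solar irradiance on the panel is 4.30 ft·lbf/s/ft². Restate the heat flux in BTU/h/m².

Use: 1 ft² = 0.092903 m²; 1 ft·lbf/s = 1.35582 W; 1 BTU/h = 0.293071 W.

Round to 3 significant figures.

4.30 ft·lbf/s/ft² × 1.35582 W/ft·lbf/s ÷ 0.092903 m²/ft² = 62.7539 W/m²
62.7539 W/m² ÷ 0.293071 W/BTU/h = 214.125 BTU/h/m²

214 BTU/h/m²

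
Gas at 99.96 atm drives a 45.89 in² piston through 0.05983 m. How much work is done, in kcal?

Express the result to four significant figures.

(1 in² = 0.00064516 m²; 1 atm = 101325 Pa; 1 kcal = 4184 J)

4.288 kcal

99.96 atm → 1.01284×10⁷ Pa
45.89 in² → 0.0296064 m²
F = P × A = 1.01284×10⁷ × 0.0296064 = 299865 N
W = F × d = 299865 × 0.05983 = 17940.9 J
In kcal: 17940.9 / 4184 = 4.28798 kcal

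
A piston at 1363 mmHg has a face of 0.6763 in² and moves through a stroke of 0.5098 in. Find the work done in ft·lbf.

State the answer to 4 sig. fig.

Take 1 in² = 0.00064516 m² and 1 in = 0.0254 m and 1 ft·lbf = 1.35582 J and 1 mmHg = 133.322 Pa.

0.7572 ft·lbf

1363 mmHg → 181718 Pa
0.6763 in² → 4.36322×10⁻⁴ m²
F = P × A = 181718 × 4.36322×10⁻⁴ = 79.2876 N
0.5098 in → 0.0129489 m
W = F × d = 79.2876 × 0.0129489 = 1.02669 J
In ft·lbf: 1.02669 / 1.35582 = 0.757247 ft·lbf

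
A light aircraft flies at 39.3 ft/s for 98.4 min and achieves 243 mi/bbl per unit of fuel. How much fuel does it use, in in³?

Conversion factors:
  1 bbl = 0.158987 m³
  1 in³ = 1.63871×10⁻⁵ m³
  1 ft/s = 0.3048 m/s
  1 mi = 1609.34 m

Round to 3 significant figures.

1750 in³

39.3 ft/s → 11.9786 m/s
98.4 min → 5904 s
d = v × t = 11.9786 × 5904 = 70721.7 m
243 mi/bbl → 2.45976×10⁶ m/m³
V = d / (distance per unit fuel) = 70721.7 / 2.45976×10⁶ = 0.0287515 m³
In in³: 0.0287515 / 1.63871×10⁻⁵ = 1754.52 in³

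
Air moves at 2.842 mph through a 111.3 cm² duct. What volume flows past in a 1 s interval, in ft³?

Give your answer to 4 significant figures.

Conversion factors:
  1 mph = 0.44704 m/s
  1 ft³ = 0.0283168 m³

0.4994 ft³

2.842 mph × 0.44704 → 1.27049 m/s
111.3 cm² × 0.0001 → 0.01113 m²
V = v × A × t = 1.27049 m/s × 0.01113 m² × 1 s = 0.0141406 m³
0.0141406 m³ ÷ (0.0283168 m³/ft³) = 0.499371 ft³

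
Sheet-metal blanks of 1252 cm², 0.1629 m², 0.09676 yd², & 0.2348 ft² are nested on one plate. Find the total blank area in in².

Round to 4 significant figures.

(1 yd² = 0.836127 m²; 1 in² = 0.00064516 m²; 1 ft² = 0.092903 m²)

1252 cm² × 0.0001 → 0.1252 m²
0.1629 m² (already m²)
0.09676 yd² × 0.836127 → 0.0809036 m²
0.2348 ft² × 0.092903 → 0.0218136 m²
Combined: 0.1252 + 0.1629 + 0.0809036 + 0.0218136 = 0.390817 m²
In in²: 0.390817 / 0.00064516 = 605.768 in²

605.8 in²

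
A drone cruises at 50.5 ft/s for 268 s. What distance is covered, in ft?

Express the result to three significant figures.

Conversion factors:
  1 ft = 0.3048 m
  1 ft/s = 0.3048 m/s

1.35×10⁴ ft

50.5 ft/s × 0.3048 = 15.3924 m/s
d = v × t = 15.3924 m/s × 268 s = 4125.16 m
4125.16 m ÷ (0.3048 m/ft) = 13534 ft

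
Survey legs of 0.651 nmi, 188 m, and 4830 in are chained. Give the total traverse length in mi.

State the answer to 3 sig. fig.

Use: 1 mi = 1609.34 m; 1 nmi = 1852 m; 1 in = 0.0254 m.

0.942 mi

0.651 nmi × 1852 = 1205.65 m
188 m (already m)
4830 in × 0.0254 = 122.682 m
Combined: 1205.65 + 188 + 122.682 = 1516.33 m
In mi: 1516.33 / 1609.34 = 0.942206 mi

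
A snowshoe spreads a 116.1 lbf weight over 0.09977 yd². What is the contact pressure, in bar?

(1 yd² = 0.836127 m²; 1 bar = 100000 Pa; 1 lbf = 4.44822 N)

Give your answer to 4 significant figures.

0.06191 bar

116.1 lbf × 4.44822 → 516.438 N
0.09977 yd² × 0.836127 → 0.0834204 m²
P = F / A = 516.438 N / 0.0834204 m² = 6190.79 Pa
6190.79 Pa ÷ (100000 Pa/bar) = 0.0619079 bar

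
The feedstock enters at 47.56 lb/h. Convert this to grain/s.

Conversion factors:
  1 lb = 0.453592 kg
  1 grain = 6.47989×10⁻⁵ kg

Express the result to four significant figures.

92.48 grain/s

47.56 lb/h × 0.453592 kg/lb ÷ 3600 s/h = 0.00599245 kg/s
0.00599245 kg/s ÷ 6.47989×10⁻⁵ kg/grain = 92.4777 grain/s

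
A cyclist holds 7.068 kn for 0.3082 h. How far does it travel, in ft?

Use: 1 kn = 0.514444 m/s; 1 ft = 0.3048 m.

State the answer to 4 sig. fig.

7.068 kn × 0.514444 = 3.63609 m/s
0.3082 h × 3600 = 1109.52 s
d = v × t = 3.63609 m/s × 1109.52 s = 4034.31 m
4034.31 m ÷ (0.3048 m/ft) = 13235.9 ft

1.324×10⁴ ft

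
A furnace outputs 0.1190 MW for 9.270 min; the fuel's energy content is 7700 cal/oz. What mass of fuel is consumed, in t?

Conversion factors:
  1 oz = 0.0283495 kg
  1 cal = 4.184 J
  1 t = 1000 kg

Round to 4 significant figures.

0.1190 MW → 119000 W
9.270 min → 556.2 s
E = P × t = 119000 × 556.2 = 6.61878×10⁷ J
7700 cal/oz → 1.13642×10⁶ J/kg
m = E / e_s = 6.61878×10⁷ / 1.13642×10⁶ = 58.2424 kg
In t: 58.2424 / 1000 = 0.0582424 t

0.05824 t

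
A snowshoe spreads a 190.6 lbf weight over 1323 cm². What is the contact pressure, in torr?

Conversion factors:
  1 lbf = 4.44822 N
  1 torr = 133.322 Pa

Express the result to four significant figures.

48.07 torr

190.6 lbf × 4.44822 = 847.831 N
1323 cm² × 0.0001 = 0.1323 m²
P = F / A = 847.831 N / 0.1323 m² = 6408.4 Pa
6408.4 Pa ÷ (133.322 Pa/torr) = 48.0671 torr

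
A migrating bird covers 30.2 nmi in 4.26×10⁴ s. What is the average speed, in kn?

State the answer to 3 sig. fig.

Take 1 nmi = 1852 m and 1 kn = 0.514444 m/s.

2.55 kn

30.2 nmi × 1852 → 55930.4 m
v = d / t = 55930.4 m / 42600 s = 1.31292 m/s
1.31292 m/s ÷ (0.514444 m/s/kn) = 2.55211 kn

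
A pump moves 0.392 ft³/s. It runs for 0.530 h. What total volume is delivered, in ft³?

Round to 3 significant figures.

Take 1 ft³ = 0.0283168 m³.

0.392 ft³/s → 0.0111002 m³/s
0.530 h → 1908 s
V = Q × t = 0.0111002 × 1908 = 21.1792 m³
In ft³: 21.1792 / 0.0283168 = 747.938 ft³

748 ft³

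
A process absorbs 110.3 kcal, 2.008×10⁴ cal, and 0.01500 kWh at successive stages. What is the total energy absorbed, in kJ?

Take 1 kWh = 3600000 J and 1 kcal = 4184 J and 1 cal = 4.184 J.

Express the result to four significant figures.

599.5 kJ

110.3 kcal × 4184 = 461495 J
2.008×10⁴ cal × 4.184 = 84014.7 J
0.01500 kWh × 3600000 = 54000 J
Total: 461495 + 84014.7 + 54000 = 599510 J
In kJ: 599510 / 1000 = 599.51 kJ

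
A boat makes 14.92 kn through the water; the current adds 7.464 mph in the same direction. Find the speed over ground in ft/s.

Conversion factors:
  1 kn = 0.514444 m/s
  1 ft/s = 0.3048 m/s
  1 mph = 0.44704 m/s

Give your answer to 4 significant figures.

14.92 kn × 0.514444 = 7.6755 m/s
7.464 mph × 0.44704 = 3.33671 m/s
Total: 7.6755 + 3.33671 = 11.0122 m/s
In ft/s: 11.0122 / 0.3048 = 36.1293 ft/s

36.13 ft/s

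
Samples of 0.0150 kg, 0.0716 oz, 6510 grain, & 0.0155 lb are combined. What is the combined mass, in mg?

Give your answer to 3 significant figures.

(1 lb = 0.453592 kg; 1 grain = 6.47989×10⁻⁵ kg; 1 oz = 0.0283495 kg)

4.46×10⁵ mg

0.0150 kg (already kg)
0.0716 oz × 0.0283495 = 0.00202982 kg
6510 grain × 6.47989×10⁻⁵ = 0.421841 kg
0.0155 lb × 0.453592 = 0.00703068 kg
Combined: 0.015 + 0.00202982 + 0.421841 + 0.00703068 = 0.445902 kg
In mg: 0.445902 / 10⁻⁶ = 445902 mg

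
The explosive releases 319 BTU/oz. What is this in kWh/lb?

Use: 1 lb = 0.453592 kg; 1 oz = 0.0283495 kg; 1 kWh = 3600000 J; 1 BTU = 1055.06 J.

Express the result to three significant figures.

1.50 kWh/lb

319 BTU/oz × 1055.06 J/BTU ÷ 0.0283495 kg/oz = 1.1872×10⁷ J/kg
1.1872×10⁷ J/kg ÷ 3600000 J/kWh × 0.453592 kg/lb = 1.49585 kWh/lb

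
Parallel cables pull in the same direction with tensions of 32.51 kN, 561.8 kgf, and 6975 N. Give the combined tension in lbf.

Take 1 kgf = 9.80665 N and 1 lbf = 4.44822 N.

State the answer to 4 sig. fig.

1.012×10⁴ lbf

32.51 kN × 1000 = 32510 N
561.8 kgf × 9.80665 = 5509.38 N
6975 N (already N)
Sum: 32510 + 5509.38 + 6975 = 44994.4 N
In lbf: 44994.4 / 4.44822 = 10115.1 lbf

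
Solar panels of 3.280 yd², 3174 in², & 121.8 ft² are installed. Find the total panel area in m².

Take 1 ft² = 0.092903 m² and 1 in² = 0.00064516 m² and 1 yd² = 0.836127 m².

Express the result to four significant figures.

16.11 m²

3.280 yd² × 0.836127 = 2.7425 m²
3174 in² × 0.00064516 = 2.04774 m²
121.8 ft² × 0.092903 = 11.3156 m²
Combined: 2.7425 + 2.04774 + 11.3156 = 16.1058 m²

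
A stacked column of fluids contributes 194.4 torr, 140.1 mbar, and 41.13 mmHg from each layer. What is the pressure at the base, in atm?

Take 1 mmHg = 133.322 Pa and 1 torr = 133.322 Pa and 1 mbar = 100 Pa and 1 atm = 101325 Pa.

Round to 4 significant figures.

194.4 torr × 133.322 → 25917.8 Pa
140.1 mbar × 100 → 14010 Pa
41.13 mmHg × 133.322 → 5483.53 Pa
Combined: 25917.8 + 14010 + 5483.53 = 45411.3 Pa
In atm: 45411.3 / 101325 = 0.448175 atm

0.4482 atm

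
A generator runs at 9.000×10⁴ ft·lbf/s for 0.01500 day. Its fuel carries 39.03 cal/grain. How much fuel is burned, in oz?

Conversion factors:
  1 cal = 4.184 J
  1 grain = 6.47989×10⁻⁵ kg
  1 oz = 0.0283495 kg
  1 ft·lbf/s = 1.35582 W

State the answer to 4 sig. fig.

2214 oz

9.000×10⁴ ft·lbf/s → 122024 W
0.01500 day → 1296 s
E = P × t = 122024 × 1296 = 1.58143×10⁸ J
39.03 cal/grain → 2.52013×10⁶ J/kg
m = E / e_s = 1.58143×10⁸ / 2.52013×10⁶ = 62.7519 kg
In oz: 62.7519 / 0.0283495 = 2213.51 oz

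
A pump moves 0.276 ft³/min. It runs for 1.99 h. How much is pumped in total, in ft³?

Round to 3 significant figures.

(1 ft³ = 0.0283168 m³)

33.0 ft³

0.276 ft³/min → 1.30257×10⁻⁴ m³/s
1.99 h → 7164 s
V = Q × t = 1.30257×10⁻⁴ × 7164 = 0.933161 m³
In ft³: 0.933161 / 0.0283168 = 32.9543 ft³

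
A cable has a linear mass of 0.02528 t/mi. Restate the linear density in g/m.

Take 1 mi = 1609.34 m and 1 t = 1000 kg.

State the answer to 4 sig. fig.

15.71 g/m

0.02528 t/mi × 1000 kg/t ÷ 1609.34 m/mi = 0.0157083 kg/m
0.0157083 kg/m ÷ 0.001 kg/g = 15.7083 g/m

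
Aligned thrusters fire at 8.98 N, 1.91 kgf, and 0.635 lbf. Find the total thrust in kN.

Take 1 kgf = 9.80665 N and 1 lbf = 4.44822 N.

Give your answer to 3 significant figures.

8.98 N (already N)
1.91 kgf × 9.80665 = 18.7307 N
0.635 lbf × 4.44822 = 2.82462 N
Total: 8.98 + 18.7307 + 2.82462 = 30.5353 N
In kN: 30.5353 / 1000 = 0.0305353 kN

0.0305 kN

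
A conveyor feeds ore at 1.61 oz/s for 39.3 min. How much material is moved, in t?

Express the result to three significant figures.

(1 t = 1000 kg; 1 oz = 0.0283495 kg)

1.61 oz/s → 0.0456427 kg/s
39.3 min → 2358 s
m = ṁ × t = 0.0456427 × 2358 = 107.625 kg
In t: 107.625 / 1000 = 0.107625 t

0.108 t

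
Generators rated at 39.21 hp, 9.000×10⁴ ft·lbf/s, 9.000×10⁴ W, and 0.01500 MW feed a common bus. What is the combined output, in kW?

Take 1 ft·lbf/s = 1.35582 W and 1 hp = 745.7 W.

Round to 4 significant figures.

39.21 hp × 745.7 = 29238.9 W
9.000×10⁴ ft·lbf/s × 1.35582 = 122024 W
9.000×10⁴ W (already W)
0.01500 MW × 1000000 = 15000 W
Sum: 29238.9 + 122024 + 90000 + 15000 = 256263 W
In kW: 256263 / 1000 = 256.263 kW

256.3 kW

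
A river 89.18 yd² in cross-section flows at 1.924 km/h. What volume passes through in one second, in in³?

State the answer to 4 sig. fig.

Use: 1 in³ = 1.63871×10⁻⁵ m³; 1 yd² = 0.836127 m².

1.924 km/h × (1/3.6) = 0.534444 m/s
89.18 yd² × 0.836127 = 74.5658 m²
V = v × A × t = 0.534444 m/s × 74.5658 m² × 1 s = 39.8512 m³
39.8512 m³ ÷ (1.63871×10⁻⁵ m³/in³) = 2.43186×10⁶ in³

2.432×10⁶ in³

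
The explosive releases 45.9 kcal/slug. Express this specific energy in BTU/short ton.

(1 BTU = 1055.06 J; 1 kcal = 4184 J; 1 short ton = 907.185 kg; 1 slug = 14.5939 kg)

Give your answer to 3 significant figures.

1.13×10⁴ BTU/short ton

45.9 kcal/slug × 4184 J/kcal ÷ 14.5939 kg/slug = 13159.3 J/kg
13159.3 J/kg ÷ 1055.06 J/BTU × 907.185 kg/short ton = 11314.9 BTU/short ton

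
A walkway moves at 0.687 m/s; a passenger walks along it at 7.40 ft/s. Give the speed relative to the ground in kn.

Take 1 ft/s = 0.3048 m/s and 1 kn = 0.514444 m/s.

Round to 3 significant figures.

0.687 m/s (already m/s)
7.40 ft/s × 0.3048 = 2.25552 m/s
Sum: 0.687 + 2.25552 = 2.94252 m/s
In kn: 2.94252 / 0.514444 = 5.71981 kn

5.72 kn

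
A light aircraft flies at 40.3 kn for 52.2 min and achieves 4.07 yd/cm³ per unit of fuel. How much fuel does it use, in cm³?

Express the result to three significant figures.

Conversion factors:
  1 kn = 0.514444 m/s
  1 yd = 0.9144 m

1.74×10⁴ cm³

40.3 kn → 20.7321 m/s
52.2 min → 3132 s
d = v × t = 20.7321 × 3132 = 64932.9 m
4.07 yd/cm³ → 3.72161×10⁶ m/m³
V = d / (distance per unit fuel) = 64932.9 / 3.72161×10⁶ = 0.0174475 m³
In cm³: 0.0174475 / 10⁻⁶ = 17447.5 cm³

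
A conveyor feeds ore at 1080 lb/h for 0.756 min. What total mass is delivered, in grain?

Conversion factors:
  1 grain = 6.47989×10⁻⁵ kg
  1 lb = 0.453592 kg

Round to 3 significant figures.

1080 lb/h → 0.136078 kg/s
0.756 min → 45.36 s
m = ṁ × t = 0.136078 × 45.36 = 6.1725 kg
In grain: 6.1725 / 6.47989×10⁻⁵ = 95256.2 grain

9.53×10⁴ grain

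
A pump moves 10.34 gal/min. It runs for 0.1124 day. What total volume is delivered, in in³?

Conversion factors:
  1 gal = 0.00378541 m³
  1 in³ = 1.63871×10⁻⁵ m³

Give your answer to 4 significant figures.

3.866×10⁵ in³

10.34 gal/min → 6.52352×10⁻⁴ m³/s
0.1124 day → 9711.36 s
V = Q × t = 6.52352×10⁻⁴ × 9711.36 = 6.33523 m³
In in³: 6.33523 / 1.63871×10⁻⁵ = 386599 in³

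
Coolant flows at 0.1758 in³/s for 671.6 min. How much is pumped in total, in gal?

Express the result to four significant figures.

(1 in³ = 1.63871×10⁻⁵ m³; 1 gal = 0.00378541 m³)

30.67 gal

0.1758 in³/s → 2.88085×10⁻⁶ m³/s
671.6 min → 40296 s
V = Q × t = 2.88085×10⁻⁶ × 40296 = 0.116087 m³
In gal: 0.116087 / 0.00378541 = 30.667 gal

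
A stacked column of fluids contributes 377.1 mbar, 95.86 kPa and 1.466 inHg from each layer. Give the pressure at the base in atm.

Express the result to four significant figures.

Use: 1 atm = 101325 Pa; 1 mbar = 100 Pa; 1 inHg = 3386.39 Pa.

377.1 mbar × 100 = 37710 Pa
95.86 kPa × 1000 = 95860 Pa
1.466 inHg × 3386.39 = 4964.45 Pa
Sum: 37710 + 95860 + 4964.45 = 138534 Pa
In atm: 138534 / 101325 = 1.36722 atm

1.367 atm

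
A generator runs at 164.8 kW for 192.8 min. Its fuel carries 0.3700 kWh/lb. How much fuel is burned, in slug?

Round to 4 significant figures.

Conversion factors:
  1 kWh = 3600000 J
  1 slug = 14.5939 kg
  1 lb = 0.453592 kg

44.48 slug

164.8 kW → 164800 W
192.8 min → 11568 s
E = P × t = 164800 × 11568 = 1.90641×10⁹ J
0.3700 kWh/lb → 2.93656×10⁶ J/kg
m = E / e_s = 1.90641×10⁹ / 2.93656×10⁶ = 649.198 kg
In slug: 649.198 / 14.5939 = 44.4842 slug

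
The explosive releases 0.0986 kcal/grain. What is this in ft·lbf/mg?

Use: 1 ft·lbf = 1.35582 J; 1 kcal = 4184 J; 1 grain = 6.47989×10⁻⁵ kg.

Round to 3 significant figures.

4.70 ft·lbf/mg

0.0986 kcal/grain × 4184 J/kcal ÷ 6.47989×10⁻⁵ kg/grain = 6.3665×10⁶ J/kg
6.3665×10⁶ J/kg ÷ 1.35582 J/ft·lbf × 10⁻⁶ kg/mg = 4.69568 ft·lbf/mg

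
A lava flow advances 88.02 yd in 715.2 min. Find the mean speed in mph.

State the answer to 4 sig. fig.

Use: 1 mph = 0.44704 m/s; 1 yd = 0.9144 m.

88.02 yd × 0.9144 → 80.4855 m
715.2 min × 60 → 42912 s
v = d / t = 80.4855 m / 42912 s = 0.00187559 m/s
0.00187559 m/s ÷ (0.44704 m/s/mph) = 0.00419558 mph

0.004196 mph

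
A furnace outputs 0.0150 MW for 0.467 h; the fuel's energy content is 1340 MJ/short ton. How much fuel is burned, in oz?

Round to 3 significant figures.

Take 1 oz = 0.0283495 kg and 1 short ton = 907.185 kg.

602 oz

0.0150 MW → 15000 W
0.467 h → 1681.2 s
E = P × t = 15000 × 1681.2 = 2.5218×10⁷ J
1340 MJ/short ton → 1.4771×10⁶ J/kg
m = E / e_s = 2.5218×10⁷ / 1.4771×10⁶ = 17.0726 kg
In oz: 17.0726 / 0.0283495 = 602.219 oz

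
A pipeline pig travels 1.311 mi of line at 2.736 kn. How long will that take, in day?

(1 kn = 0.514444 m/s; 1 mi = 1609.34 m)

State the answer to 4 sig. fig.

1.311 mi × 1609.34 → 2109.84 m
2.736 kn × 0.514444 → 1.40752 m/s
t = d / v = 2109.84 m / 1.40752 m/s = 1498.98 s
1498.98 s ÷ (86400 s/day) = 0.0173493 day

0.01735 day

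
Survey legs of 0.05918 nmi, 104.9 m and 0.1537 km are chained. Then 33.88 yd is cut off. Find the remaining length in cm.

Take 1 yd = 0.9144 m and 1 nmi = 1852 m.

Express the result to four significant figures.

3.372×10⁴ cm

0.05918 nmi × 1852 → 109.601 m
104.9 m (already m)
0.1537 km × 1000 → 153.7 m
33.88 yd × 0.9144 → 30.9799 m
Result: 109.601 + 104.9 + 153.7 − 30.9799 = 337.221 m
In cm: 337.221 / 0.01 = 33722.1 cm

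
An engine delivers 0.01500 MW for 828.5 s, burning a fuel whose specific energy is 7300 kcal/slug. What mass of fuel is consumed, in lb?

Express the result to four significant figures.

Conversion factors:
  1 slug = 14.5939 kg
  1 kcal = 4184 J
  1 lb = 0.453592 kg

0.01500 MW → 15000 W
E = P × t = 15000 × 828.5 = 1.24275×10⁷ J
7300 kcal/slug → 2.09287×10⁶ J/kg
m = E / e_s = 1.24275×10⁷ / 2.09287×10⁶ = 5.93802 kg
In lb: 5.93802 / 0.453592 = 13.0911 lb

13.09 lb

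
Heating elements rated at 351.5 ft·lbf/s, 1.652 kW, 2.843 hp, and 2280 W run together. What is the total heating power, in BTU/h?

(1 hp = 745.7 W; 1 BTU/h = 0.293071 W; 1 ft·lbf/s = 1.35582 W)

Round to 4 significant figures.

2.228×10⁴ BTU/h

351.5 ft·lbf/s × 1.35582 = 476.571 W
1.652 kW × 1000 = 1652 W
2.843 hp × 745.7 = 2120.03 W
2280 W (already W)
Sum: 476.571 + 1652 + 2120.03 + 2280 = 6528.6 W
In BTU/h: 6528.6 / 0.293071 = 22276.5 BTU/h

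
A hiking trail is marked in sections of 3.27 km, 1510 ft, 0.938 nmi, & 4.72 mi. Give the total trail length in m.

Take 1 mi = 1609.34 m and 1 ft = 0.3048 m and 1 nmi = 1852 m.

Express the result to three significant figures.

1.31×10⁴ m

3.27 km × 1000 → 3270 m
1510 ft × 0.3048 → 460.248 m
0.938 nmi × 1852 → 1737.18 m
4.72 mi × 1609.34 → 7596.08 m
Combined: 3270 + 460.248 + 1737.18 + 7596.08 = 13063.5 m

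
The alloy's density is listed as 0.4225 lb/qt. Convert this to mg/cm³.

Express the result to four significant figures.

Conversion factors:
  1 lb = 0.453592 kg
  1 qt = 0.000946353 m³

0.4225 lb/qt × 0.453592 kg/lb ÷ 0.000946353 m³/qt = 202.506 kg/m³
202.506 kg/m³ ÷ 10⁻⁶ kg/mg × 10⁻⁶ m³/cm³ = 202.506 mg/cm³

202.5 mg/cm³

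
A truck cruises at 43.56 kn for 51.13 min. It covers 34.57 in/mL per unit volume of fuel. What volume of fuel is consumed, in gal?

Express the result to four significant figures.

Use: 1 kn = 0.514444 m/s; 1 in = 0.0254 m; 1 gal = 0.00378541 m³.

43.56 kn → 22.4092 m/s
51.13 min → 3067.8 s
d = v × t = 22.4092 × 3067.8 = 68746.9 m
34.57 in/mL → 878078 m/m³
V = d / (distance per unit fuel) = 68746.9 / 878078 = 0.0782925 m³
In gal: 0.0782925 / 0.00378541 = 20.6827 gal

20.68 gal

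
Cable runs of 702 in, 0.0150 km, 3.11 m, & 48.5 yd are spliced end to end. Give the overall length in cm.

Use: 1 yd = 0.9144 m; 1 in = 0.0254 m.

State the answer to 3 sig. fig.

8030 cm

702 in × 0.0254 = 17.8308 m
0.0150 km × 1000 = 15 m
3.11 m (already m)
48.5 yd × 0.9144 = 44.3484 m
Sum: 17.8308 + 15 + 3.11 + 44.3484 = 80.2892 m
In cm: 80.2892 / 0.01 = 8028.92 cm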